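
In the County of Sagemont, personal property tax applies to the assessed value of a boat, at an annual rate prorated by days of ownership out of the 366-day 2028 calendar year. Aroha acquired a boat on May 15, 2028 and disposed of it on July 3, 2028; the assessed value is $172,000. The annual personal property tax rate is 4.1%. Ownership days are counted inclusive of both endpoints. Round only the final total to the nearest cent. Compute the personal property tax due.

$963.39

Days held (May 15 – July 3, 2028): 50 out of 366
Tax = $172,000 × 4.1% × 50/366 = $963.3880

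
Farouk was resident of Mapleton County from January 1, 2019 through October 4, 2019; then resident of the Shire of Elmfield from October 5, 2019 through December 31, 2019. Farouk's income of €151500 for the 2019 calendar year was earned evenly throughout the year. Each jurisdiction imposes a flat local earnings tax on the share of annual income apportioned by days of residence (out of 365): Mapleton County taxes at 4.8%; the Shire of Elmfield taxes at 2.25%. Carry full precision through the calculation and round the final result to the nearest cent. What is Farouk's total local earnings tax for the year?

€6340.59

Mapleton County, January 1 – October 4, 2019: 277 days → €151500 × 4.8% × 277/365 = €5518.7507
The Shire of Elmfield, October 5 – December 31, 2019: 88 days → €151500 × 2.25% × 88/365 = €821.8356
Total = €6340.5863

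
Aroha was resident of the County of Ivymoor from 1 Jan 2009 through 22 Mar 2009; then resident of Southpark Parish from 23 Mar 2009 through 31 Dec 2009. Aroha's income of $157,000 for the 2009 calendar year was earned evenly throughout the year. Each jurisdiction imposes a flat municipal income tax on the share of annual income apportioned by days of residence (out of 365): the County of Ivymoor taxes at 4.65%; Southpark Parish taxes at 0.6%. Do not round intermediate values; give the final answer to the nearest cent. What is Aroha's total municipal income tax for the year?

$2,353.06

The County of Ivymoor, 1 Jan – 22 Mar 2009: 81 days → $157,000 × 4.65% × 81/365 = $1,620.1110
Southpark Parish, 23 Mar – 31 Dec 2009: 284 days → $157,000 × 0.6% × 284/365 = $732.9534
Total = $2,353.0644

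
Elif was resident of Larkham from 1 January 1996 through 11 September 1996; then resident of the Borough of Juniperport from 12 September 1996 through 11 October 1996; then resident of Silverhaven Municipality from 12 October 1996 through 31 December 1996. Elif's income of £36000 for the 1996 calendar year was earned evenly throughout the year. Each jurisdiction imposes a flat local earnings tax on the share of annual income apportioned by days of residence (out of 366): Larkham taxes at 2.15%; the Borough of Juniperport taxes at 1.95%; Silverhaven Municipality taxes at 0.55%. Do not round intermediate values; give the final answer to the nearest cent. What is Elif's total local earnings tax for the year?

Larkham, 1 January – 11 September 1996: 255 days → £36000 × 2.15% × 255/366 = £539.2623
The Borough of Juniperport, 12 September – 11 October 1996: 30 days → £36000 × 1.95% × 30/366 = £57.5410
Silverhaven Municipality, 12 October – 31 December 1996: 81 days → £36000 × 0.55% × 81/366 = £43.8197
Total = £640.6230

£640.62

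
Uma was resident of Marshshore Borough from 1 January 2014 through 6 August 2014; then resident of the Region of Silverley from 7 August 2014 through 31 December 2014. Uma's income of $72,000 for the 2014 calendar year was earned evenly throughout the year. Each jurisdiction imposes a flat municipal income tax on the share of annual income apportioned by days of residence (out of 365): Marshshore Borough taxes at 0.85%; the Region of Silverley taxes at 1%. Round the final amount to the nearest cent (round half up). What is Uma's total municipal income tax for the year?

$655.50

Marshshore Borough, 1 January – 6 August 2014: 218 days → $72,000 × 0.85% × 218/365 = $365.5233
The Region of Silverley, 7 August – 31 December 2014: 147 days → $72,000 × 1% × 147/365 = $289.9726
Total = $655.4959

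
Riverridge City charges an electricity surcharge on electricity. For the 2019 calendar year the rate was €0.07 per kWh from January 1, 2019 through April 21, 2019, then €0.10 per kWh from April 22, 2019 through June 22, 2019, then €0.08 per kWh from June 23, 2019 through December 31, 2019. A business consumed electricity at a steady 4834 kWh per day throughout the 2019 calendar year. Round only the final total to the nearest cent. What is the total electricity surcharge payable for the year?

January 1 – April 21, 2019: 111 days × 4834 kWh/day = 536,574 kWh at €0.07/kWh → €37560.18
April 22 – June 22, 2019: 62 days × 4834 kWh/day = 299,708 kWh at €0.10/kWh → €29970.80
June 23 – December 31, 2019: 192 days × 4834 kWh/day = 928,128 kWh at €0.08/kWh → €74250.24

€141781.22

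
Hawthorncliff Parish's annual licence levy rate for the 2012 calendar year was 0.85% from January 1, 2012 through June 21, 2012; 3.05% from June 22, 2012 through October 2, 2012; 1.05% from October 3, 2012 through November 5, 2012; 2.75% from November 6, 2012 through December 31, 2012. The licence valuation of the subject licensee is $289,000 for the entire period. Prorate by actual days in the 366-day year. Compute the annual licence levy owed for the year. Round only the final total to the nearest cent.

$5,139.62

January 1 – June 21, 2012: 173 days at 0.85% → $289,000 × 0.85% × 173/366 = $1,161.1325
June 22 – October 2, 2012: 103 days at 3.05% → $289,000 × 3.05% × 103/366 = $2,480.5833
October 3 – November 5, 2012: 34 days at 1.05% → $289,000 × 1.05% × 34/366 = $281.8934
November 6 – December 31, 2012: 56 days at 2.75% → $289,000 × 2.75% × 56/366 = $1,216.0109
Total = $5,139.6202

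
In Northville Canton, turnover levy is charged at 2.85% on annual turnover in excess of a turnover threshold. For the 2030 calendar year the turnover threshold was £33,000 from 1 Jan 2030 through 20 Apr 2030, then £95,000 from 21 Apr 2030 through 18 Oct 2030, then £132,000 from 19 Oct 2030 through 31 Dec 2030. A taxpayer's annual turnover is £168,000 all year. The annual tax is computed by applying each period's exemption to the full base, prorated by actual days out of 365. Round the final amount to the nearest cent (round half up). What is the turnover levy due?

1 Jan – 20 Apr 2030: 110 days, exemption £33,000 → (£168,000 − £33,000) × 2.85% × 110/365 = £1,159.5205
21 Apr – 18 Oct 2030: 181 days, exemption £95,000 → (£168,000 − £95,000) × 2.85% × 181/365 = £1,031.7000
19 Oct – 31 Dec 2030: 74 days, exemption £132,000 → (£168,000 − £132,000) × 2.85% × 74/365 = £208.0110
Total = £2,399.2315

£2,399.23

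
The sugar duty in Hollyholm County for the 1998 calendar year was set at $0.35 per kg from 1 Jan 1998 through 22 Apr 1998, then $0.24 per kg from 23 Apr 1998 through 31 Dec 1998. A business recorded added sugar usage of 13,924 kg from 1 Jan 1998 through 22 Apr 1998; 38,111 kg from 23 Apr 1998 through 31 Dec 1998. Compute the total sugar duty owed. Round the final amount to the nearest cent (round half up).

1 Jan – 22 Apr 1998: 13,924 kg at $0.35/kg → $4,873.40
23 Apr – 31 Dec 1998: 38,111 kg at $0.24/kg → $9,146.64

$14,020.04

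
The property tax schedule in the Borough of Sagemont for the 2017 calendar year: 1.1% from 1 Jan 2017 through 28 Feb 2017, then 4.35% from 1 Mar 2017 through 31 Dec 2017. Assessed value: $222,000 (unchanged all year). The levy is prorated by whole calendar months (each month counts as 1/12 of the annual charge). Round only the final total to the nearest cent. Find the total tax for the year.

1 Jan – 28 Feb 2017: 2 months at 1.1% → $222,000 × 1.1% × 2/12 = $407.0000
1 Mar – 31 Dec 2017: 10 months at 4.35% → $222,000 × 4.35% × 10/12 = $8,047.5000
Total = $8,454.5000

$8,454.50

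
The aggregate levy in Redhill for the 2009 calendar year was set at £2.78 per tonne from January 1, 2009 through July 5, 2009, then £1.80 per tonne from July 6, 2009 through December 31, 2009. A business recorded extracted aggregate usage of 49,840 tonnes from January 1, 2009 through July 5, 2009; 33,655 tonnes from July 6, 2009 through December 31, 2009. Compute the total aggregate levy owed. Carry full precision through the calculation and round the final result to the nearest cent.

£199134.20

January 1 – July 5, 2009: 49,840 tonnes at £2.78/tonne → £138555.20
July 6 – December 31, 2009: 33,655 tonnes at £1.80/tonne → £60579.00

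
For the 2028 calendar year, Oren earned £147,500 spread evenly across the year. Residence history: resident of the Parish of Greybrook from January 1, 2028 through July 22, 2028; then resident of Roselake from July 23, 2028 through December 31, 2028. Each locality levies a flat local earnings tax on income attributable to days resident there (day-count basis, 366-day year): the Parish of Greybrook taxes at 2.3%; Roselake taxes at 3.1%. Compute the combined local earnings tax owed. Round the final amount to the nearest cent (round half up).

The Parish of Greybrook, January 1 – July 22, 2028: 204 days → £147,500 × 2.3% × 204/366 = £1,890.9016
Roselake, July 23 – December 31, 2028: 162 days → £147,500 × 3.1% × 162/366 = £2,023.8934
Total = £3,914.7951

£3,914.80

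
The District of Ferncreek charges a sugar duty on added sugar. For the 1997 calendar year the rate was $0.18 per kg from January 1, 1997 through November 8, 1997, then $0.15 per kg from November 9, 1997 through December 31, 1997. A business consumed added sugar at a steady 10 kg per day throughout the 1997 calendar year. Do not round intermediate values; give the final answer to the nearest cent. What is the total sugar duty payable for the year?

January 1 – November 8, 1997: 312 days × 10 kg/day = 3,120 kg at $0.18/kg → $561.60
November 9 – December 31, 1997: 53 days × 10 kg/day = 530 kg at $0.15/kg → $79.50

$641.10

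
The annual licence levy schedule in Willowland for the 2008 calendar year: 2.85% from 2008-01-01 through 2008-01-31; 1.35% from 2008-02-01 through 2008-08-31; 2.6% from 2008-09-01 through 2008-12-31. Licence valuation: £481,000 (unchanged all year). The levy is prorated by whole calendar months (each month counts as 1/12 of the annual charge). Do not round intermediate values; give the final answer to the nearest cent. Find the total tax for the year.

£9,098.92

2008-01-01 to 2008-01-31: 1 month at 2.85% → £481,000 × 2.85% × 1/12 = £1,142.3750
2008-02-01 to 2008-08-31: 7 months at 1.35% → £481,000 × 1.35% × 7/12 = £3,787.8750
2008-09-01 to 2008-12-31: 4 months at 2.6% → £481,000 × 2.6% × 4/12 = £4,168.6667
Total = £9,098.9167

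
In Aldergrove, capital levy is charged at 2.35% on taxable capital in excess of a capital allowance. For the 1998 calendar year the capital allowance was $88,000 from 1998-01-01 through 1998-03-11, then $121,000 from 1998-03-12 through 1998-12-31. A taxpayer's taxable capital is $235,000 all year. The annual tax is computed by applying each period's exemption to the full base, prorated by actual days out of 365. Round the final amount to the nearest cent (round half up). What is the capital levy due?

1998-01-01 to 1998-03-11: 70 days, exemption $88,000 → ($235,000 − $88,000) × 2.35% × 70/365 = $662.5068
1998-03-12 to 1998-12-31: 295 days, exemption $121,000 → ($235,000 − $121,000) × 2.35% × 295/365 = $2,165.2192
Total = $2,827.7260

$2,827.73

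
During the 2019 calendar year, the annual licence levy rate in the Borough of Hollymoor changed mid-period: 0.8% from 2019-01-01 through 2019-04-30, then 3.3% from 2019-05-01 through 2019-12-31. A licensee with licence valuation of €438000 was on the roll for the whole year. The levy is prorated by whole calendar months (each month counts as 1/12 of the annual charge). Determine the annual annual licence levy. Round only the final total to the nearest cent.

2019-01-01 to 2019-04-30: 4 months at 0.8% → €438000 × 0.8% × 4/12 = €1168.0000
2019-05-01 to 2019-12-31: 8 months at 3.3% → €438000 × 3.3% × 8/12 = €9636.0000
Total = €10804.0000

€10804.00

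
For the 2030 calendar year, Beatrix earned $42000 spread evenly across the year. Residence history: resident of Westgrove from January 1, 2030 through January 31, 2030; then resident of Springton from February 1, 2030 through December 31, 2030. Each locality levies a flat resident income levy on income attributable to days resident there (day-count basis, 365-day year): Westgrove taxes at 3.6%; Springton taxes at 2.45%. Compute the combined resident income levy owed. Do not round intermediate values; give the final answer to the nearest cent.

Westgrove, January 1 – January 31, 2030: 31 days → $42000 × 3.6% × 31/365 = $128.4164
Springton, February 1 – December 31, 2030: 334 days → $42000 × 2.45% × 334/365 = $941.6055
Total = $1070.0219

$1070.02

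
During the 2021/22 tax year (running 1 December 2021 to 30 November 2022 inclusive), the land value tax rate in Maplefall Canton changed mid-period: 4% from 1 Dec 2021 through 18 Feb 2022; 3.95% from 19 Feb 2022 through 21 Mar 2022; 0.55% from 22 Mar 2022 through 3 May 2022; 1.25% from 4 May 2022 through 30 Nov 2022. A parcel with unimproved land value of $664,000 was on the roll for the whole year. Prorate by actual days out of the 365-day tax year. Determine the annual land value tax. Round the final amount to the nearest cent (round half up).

1 Dec 2021 – 18 Feb 2022: 80 days at 4% → $664,000 × 4% × 80/365 = $5,821.3699
19 Feb – 21 Mar 2022: 31 days at 3.95% → $664,000 × 3.95% × 31/365 = $2,227.5836
22 Mar – 3 May 2022: 43 days at 0.55% → $664,000 × 0.55% × 43/365 = $430.2356
4 May – 30 Nov 2022: 211 days at 1.25% → $664,000 × 1.25% × 211/365 = $4,798.0822
Total = $13,277.2712

$13,277.27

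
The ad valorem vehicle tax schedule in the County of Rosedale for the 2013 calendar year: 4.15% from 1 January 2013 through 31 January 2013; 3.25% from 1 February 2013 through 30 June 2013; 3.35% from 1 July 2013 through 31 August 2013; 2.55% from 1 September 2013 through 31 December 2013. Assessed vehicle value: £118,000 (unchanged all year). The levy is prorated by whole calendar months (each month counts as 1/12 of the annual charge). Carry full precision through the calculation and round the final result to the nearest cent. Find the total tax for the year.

1 January – 31 January 2013: 1 month at 4.15% → £118,000 × 4.15% × 1/12 = £408.0833
1 February – 30 June 2013: 5 months at 3.25% → £118,000 × 3.25% × 5/12 = £1,597.9167
1 July – 31 August 2013: 2 months at 3.35% → £118,000 × 3.35% × 2/12 = £658.8333
1 September – 31 December 2013: 4 months at 2.55% → £118,000 × 2.55% × 4/12 = £1,003.0000
Total = £3,667.8333

£3,667.83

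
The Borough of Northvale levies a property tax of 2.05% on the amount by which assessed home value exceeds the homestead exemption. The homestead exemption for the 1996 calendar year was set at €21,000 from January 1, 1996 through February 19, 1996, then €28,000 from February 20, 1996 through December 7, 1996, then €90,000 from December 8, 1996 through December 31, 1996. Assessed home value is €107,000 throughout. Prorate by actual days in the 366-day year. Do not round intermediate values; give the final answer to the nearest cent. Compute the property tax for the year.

€1,555.76

January 1 – February 19, 1996: 50 days, exemption €21,000 → (€107,000 − €21,000) × 2.05% × 50/366 = €240.8470
February 20 – December 7, 1996: 292 days, exemption €28,000 → (€107,000 − €28,000) × 2.05% × 292/366 = €1,292.0601
December 8 – December 31, 1996: 24 days, exemption €90,000 → (€107,000 − €90,000) × 2.05% × 24/366 = €22.8525
Total = €1,555.7596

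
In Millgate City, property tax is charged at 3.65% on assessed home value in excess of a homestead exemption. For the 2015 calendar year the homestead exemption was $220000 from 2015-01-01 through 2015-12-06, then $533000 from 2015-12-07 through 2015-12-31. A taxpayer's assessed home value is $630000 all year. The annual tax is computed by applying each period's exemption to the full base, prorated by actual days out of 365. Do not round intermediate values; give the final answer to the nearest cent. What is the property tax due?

2015-01-01 to 2015-12-06: 340 days, exemption $220000 → ($630000 − $220000) × 3.65% × 340/365 = $13940.0000
2015-12-07 to 2015-12-31: 25 days, exemption $533000 → ($630000 − $533000) × 3.65% × 25/365 = $242.5000
Total = $14182.5000

$14182.50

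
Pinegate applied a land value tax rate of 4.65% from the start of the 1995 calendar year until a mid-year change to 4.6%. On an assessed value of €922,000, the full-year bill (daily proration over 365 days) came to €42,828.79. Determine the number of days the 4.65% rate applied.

Let d = days at the first rate; then 365 − d days at the second rate.
€922,000 × [4.65%·d + 4.6%·(365−d)] / 365 = €42,828.79
Solving gives d = 330, so the new rate took effect on November 27, 1995.

330 days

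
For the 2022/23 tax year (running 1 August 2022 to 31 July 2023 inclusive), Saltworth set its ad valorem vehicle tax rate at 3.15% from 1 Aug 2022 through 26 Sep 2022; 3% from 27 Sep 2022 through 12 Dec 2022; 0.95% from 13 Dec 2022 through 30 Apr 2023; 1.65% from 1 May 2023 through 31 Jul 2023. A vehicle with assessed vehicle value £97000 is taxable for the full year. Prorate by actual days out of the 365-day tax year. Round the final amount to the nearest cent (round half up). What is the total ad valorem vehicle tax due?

£1845.39

1 Aug – 26 Sep 2022: 57 days at 3.15% → £97000 × 3.15% × 57/365 = £477.1603
27 Sep – 12 Dec 2022: 77 days at 3% → £97000 × 3% × 77/365 = £613.8904
13 Dec 2022 – 30 Apr 2023: 139 days at 0.95% → £97000 × 0.95% × 139/365 = £350.9274
1 May – 31 Jul 2023: 92 days at 1.65% → £97000 × 1.65% × 92/365 = £403.4137
Total = £1845.3918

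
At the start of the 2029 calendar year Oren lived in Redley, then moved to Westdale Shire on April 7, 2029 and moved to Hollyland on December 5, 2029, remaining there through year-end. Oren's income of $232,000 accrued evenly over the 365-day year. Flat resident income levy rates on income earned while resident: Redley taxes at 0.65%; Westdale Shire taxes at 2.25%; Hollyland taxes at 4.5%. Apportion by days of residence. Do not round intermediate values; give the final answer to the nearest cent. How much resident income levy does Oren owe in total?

$4,629.83

Redley, January 1 – April 6, 2029: 96 days → $232,000 × 0.65% × 96/365 = $396.6247
Westdale Shire, April 7 – December 4, 2029: 242 days → $232,000 × 2.25% × 242/365 = $3,460.9315
Hollyland, December 5 – December 31, 2029: 27 days → $232,000 × 4.5% × 27/365 = $772.2740
Total = $4,629.8301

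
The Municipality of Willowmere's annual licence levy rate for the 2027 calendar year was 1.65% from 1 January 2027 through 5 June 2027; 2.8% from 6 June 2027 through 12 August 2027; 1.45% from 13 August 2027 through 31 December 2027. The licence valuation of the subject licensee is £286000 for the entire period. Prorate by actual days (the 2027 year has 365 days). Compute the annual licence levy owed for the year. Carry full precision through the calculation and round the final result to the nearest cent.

1 January – 5 June 2027: 156 days at 1.65% → £286000 × 1.65% × 156/365 = £2016.8877
6 June – 12 August 2027: 68 days at 2.8% → £286000 × 2.8% × 68/365 = £1491.9014
13 August – 31 December 2027: 141 days at 1.45% → £286000 × 1.45% × 141/365 = £1601.9918
Total = £5110.7808

£5110.78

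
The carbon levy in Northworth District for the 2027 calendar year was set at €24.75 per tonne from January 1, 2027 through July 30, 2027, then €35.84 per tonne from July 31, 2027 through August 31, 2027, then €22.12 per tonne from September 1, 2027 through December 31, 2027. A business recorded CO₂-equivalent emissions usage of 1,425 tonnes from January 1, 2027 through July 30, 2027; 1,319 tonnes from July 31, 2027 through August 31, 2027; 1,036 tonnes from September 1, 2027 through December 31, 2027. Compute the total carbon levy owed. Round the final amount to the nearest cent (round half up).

€105458.03

January 1 – July 30, 2027: 1,425 tonnes at €24.75/tonne → €35268.75
July 31 – August 31, 2027: 1,319 tonnes at €35.84/tonne → €47272.96
September 1 – December 31, 2027: 1,036 tonnes at €22.12/tonne → €22916.32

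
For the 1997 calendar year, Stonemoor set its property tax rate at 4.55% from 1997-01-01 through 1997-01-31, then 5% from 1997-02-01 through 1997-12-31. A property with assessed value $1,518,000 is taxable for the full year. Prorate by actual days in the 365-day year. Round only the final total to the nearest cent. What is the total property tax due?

1997-01-01 to 1997-01-31: 31 days at 4.55% → $1,518,000 × 4.55% × 31/365 = $5,866.1342
1997-02-01 to 1997-12-31: 334 days at 5% → $1,518,000 × 5% × 334/365 = $69,453.6986
Total = $75,319.8329

$75,319.83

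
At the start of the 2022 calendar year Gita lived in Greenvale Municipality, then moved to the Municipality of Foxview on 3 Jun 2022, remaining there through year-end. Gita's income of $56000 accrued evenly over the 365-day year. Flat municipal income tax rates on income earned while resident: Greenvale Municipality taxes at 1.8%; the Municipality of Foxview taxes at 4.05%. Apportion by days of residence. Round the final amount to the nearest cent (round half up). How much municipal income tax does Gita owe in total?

$1739.84

Greenvale Municipality, 1 Jan – 2 Jun 2022: 153 days → $56000 × 1.8% × 153/365 = $422.5315
The Municipality of Foxview, 3 Jun – 31 Dec 2022: 212 days → $56000 × 4.05% × 212/365 = $1317.3041
Total = $1739.8356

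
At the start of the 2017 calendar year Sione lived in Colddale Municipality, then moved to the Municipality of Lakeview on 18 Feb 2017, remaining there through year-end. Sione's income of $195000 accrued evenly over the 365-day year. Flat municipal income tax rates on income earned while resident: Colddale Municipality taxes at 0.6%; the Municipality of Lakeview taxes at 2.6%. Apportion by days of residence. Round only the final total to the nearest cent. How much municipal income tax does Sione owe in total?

$4557.12

Colddale Municipality, 1 Jan – 17 Feb 2017: 48 days → $195000 × 0.6% × 48/365 = $153.8630
The Municipality of Lakeview, 18 Feb – 31 Dec 2017: 317 days → $195000 × 2.6% × 317/365 = $4403.2603
Total = $4557.1233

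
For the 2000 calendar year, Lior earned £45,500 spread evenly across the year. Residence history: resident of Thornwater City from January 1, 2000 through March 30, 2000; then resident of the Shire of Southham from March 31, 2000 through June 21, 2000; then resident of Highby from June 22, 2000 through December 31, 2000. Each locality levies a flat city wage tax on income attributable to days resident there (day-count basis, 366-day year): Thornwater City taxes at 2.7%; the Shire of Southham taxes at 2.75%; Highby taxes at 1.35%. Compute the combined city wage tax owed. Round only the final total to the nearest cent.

Thornwater City, January 1 – March 30, 2000: 90 days → £45,500 × 2.7% × 90/366 = £302.0902
The Shire of Southham, March 31 – June 21, 2000: 83 days → £45,500 × 2.75% × 83/366 = £283.7534
Highby, June 22 – December 31, 2000: 193 days → £45,500 × 1.35% × 193/366 = £323.9078
Total = £909.7514

£909.75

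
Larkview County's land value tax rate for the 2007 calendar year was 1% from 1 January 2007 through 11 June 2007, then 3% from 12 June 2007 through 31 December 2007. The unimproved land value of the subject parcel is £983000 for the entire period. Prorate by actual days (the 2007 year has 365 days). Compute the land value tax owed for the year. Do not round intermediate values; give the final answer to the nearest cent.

£20764.19

1 January – 11 June 2007: 162 days at 1% → £983000 × 1% × 162/365 = £4362.9041
12 June – 31 December 2007: 203 days at 3% → £983000 × 3% × 203/365 = £16401.2877
Total = £20764.1918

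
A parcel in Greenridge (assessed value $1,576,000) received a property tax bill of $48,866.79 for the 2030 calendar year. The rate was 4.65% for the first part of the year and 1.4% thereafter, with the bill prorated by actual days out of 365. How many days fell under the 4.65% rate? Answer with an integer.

Let d = days at the first rate; then 365 − d days at the second rate.
$1,576,000 × [4.65%·d + 1.4%·(365−d)] / 365 = $48,866.79
Solving gives d = 191, so the new rate took effect on 11 Jul 2030.

191 days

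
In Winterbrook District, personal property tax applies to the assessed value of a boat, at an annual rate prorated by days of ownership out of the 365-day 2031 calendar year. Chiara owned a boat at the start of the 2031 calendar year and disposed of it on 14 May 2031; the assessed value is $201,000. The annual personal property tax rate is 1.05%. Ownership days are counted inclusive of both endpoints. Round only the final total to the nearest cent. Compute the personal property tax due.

Days held (1 January – 14 May 2031): 134 out of 365
Tax = $201,000 × 1.05% × 134/365 = $774.8137

$774.81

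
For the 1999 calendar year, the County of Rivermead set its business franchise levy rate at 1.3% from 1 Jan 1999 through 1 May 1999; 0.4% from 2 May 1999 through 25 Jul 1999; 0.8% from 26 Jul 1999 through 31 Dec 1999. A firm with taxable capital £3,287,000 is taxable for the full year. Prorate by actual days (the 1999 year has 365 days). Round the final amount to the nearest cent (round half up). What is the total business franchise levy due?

£28,682.45

1 Jan – 1 May 1999: 121 days at 1.3% → £3,287,000 × 1.3% × 121/365 = £14,165.6192
2 May – 25 Jul 1999: 85 days at 0.4% → £3,287,000 × 0.4% × 85/365 = £3,061.8630
26 Jul – 31 Dec 1999: 159 days at 0.8% → £3,287,000 × 0.8% × 159/365 = £11,454.9699
Total = £28,682.4521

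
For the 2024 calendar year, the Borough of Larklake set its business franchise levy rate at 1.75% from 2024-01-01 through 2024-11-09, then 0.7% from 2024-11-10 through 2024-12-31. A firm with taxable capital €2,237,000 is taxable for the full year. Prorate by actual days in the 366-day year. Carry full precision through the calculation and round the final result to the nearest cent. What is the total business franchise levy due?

€35,810.34

2024-01-01 to 2024-11-09: 314 days at 1.75% → €2,237,000 × 1.75% × 314/366 = €33,585.5601
2024-11-10 to 2024-12-31: 52 days at 0.7% → €2,237,000 × 0.7% × 52/366 = €2,224.7760
Total = €35,810.3361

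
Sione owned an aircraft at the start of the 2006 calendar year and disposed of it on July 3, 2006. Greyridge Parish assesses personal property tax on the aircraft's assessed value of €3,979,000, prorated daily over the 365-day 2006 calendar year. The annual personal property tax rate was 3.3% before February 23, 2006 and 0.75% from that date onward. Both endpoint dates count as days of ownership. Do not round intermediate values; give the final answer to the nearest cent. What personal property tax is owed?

January 1 – February 22, 2006: 53 days at 3.3% → €3,979,000 × 3.3% × 53/365 = €19,066.4959
February 23 – July 3, 2006: 131 days at 0.75% → €3,979,000 × 0.75% × 131/365 = €10,710.5959
Total = €29,777.0918

€29,777.09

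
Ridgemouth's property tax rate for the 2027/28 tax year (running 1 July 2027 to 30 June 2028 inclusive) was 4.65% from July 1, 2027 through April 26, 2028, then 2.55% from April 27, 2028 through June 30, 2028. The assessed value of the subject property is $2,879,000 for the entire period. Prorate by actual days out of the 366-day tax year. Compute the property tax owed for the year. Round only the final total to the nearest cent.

July 1, 2027 – April 26, 2028: 301 days at 4.65% → $2,879,000 × 4.65% × 301/366 = $110,098.1516
April 27 – June 30, 2028: 65 days at 2.55% → $2,879,000 × 2.55% × 65/366 = $13,038.0943
Total = $123,136.2459

$123,136.25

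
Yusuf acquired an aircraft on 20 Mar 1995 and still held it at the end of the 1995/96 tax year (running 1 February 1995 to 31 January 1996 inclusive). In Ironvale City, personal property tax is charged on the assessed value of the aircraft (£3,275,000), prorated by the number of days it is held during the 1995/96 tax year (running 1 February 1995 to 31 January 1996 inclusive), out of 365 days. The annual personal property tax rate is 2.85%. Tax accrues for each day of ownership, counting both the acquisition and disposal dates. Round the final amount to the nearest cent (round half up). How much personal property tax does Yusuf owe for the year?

£81,318.70

Days held (20 Mar 1995 – 31 Jan 1996): 318 out of 365
Tax = £3,275,000 × 2.85% × 318/365 = £81,318.6986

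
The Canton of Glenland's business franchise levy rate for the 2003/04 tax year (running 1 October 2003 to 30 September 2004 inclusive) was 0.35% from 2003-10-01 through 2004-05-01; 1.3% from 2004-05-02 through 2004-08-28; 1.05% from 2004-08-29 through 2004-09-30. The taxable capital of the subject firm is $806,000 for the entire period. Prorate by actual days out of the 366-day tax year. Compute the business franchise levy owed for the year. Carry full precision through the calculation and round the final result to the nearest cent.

$5,819.28

2003-10-01 to 2004-05-01: 214 days at 0.35% → $806,000 × 0.35% × 214/366 = $1,649.4372
2004-05-02 to 2004-08-28: 119 days at 1.3% → $806,000 × 1.3% × 119/366 = $3,406.7814
2004-08-29 to 2004-09-30: 33 days at 1.05% → $806,000 × 1.05% × 33/366 = $763.0574
Total = $5,819.2760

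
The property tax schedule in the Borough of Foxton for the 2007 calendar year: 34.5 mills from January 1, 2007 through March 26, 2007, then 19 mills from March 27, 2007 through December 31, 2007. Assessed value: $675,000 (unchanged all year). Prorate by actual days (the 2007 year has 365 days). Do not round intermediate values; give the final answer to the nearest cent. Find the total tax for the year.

$15,261.47

January 1 – March 26, 2007: 85 days at 34.5 mills → $675,000 × 3.45% × 85/365 = $5,423.1164
March 27 – December 31, 2007: 280 days at 19 mills → $675,000 × 1.9% × 280/365 = $9,838.3562
Total = $15,261.4726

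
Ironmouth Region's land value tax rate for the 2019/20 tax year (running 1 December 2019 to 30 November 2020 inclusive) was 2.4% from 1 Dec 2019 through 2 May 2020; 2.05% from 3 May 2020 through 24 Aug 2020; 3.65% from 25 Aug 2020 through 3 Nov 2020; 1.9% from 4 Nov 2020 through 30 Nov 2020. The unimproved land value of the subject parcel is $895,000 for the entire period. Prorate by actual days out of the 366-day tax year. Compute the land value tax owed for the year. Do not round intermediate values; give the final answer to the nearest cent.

$22,344.43

1 Dec 2019 – 2 May 2020: 154 days at 2.4% → $895,000 × 2.4% × 154/366 = $9,038.0328
3 May – 24 Aug 2020: 114 days at 2.05% → $895,000 × 2.05% × 114/366 = $5,714.7951
25 Aug – 3 Nov 2020: 71 days at 3.65% → $895,000 × 3.65% × 71/366 = $6,337.1380
4 Nov – 30 Nov 2020: 27 days at 1.9% → $895,000 × 1.9% × 27/366 = $1,254.4672
Total = $22,344.4331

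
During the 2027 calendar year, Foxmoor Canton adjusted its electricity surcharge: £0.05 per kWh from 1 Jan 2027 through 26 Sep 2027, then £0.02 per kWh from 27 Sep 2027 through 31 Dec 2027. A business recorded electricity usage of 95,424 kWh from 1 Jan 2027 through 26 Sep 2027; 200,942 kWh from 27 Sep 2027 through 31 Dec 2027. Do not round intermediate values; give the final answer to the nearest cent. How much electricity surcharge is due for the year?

1 Jan – 26 Sep 2027: 95,424 kWh at £0.05/kWh → £4,771.20
27 Sep – 31 Dec 2027: 200,942 kWh at £0.02/kWh → £4,018.84

£8,790.04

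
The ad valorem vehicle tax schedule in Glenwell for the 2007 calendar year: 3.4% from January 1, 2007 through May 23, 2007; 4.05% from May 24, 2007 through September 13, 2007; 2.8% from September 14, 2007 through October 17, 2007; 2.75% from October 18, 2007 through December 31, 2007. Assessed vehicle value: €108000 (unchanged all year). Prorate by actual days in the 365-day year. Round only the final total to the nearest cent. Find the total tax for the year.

January 1 – May 23, 2007: 143 days at 3.4% → €108000 × 3.4% × 143/365 = €1438.6192
May 24 – September 13, 2007: 113 days at 4.05% → €108000 × 4.05% × 113/365 = €1354.1425
September 14 – October 17, 2007: 34 days at 2.8% → €108000 × 2.8% × 34/365 = €281.6877
October 18 – December 31, 2007: 75 days at 2.75% → €108000 × 2.75% × 75/365 = €610.2740
Total = €3684.7233

€3684.72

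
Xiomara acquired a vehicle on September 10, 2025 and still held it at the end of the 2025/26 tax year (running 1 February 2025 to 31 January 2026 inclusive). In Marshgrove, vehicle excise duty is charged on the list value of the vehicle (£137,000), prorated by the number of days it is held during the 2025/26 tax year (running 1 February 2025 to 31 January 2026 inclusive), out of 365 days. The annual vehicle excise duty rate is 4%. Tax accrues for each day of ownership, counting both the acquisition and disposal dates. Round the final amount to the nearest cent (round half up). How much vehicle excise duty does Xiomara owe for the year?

£2,161.97

Days held (September 10, 2025 – January 31, 2026): 144 out of 365
Tax = £137,000 × 4% × 144/365 = £2,161.9726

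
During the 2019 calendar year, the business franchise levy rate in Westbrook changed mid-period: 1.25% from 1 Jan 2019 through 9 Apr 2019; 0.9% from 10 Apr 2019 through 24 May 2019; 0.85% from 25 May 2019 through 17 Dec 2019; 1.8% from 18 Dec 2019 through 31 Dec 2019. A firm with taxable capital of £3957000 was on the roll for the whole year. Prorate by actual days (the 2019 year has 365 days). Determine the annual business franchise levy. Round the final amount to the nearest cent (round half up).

1 Jan – 9 Apr 2019: 99 days at 1.25% → £3957000 × 1.25% × 99/365 = £13415.8562
10 Apr – 24 May 2019: 45 days at 0.9% → £3957000 × 0.9% × 45/365 = £4390.6438
25 May – 17 Dec 2019: 207 days at 0.85% → £3957000 × 0.85% × 207/365 = £19074.9082
18 Dec – 31 Dec 2019: 14 days at 1.8% → £3957000 × 1.8% × 14/365 = £2731.9562
Total = £39613.3644

£39613.36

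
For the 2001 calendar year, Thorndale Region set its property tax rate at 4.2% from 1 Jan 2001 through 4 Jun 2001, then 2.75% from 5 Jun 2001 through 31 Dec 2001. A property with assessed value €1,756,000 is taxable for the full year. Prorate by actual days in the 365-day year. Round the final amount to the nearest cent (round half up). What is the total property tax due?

€59,102.63

1 Jan – 4 Jun 2001: 155 days at 4.2% → €1,756,000 × 4.2% × 155/365 = €31,319.3425
5 Jun – 31 Dec 2001: 210 days at 2.75% → €1,756,000 × 2.75% × 210/365 = €27,783.2877
Total = €59,102.6301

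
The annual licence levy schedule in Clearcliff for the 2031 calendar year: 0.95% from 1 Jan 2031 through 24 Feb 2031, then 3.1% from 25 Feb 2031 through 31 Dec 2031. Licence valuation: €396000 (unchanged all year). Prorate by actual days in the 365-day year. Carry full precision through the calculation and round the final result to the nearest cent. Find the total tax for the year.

€10993.07

1 Jan – 24 Feb 2031: 55 days at 0.95% → €396000 × 0.95% × 55/365 = €566.8767
25 Feb – 31 Dec 2031: 310 days at 3.1% → €396000 × 3.1% × 310/365 = €10426.1918
Total = €10993.0685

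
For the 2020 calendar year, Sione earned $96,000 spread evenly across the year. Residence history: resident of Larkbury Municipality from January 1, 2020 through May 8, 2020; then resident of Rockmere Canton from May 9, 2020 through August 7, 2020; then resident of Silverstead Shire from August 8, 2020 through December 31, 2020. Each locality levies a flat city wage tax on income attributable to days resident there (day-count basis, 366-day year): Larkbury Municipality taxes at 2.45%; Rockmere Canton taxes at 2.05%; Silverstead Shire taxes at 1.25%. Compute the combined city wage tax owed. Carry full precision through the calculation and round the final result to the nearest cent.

Larkbury Municipality, January 1 – May 8, 2020: 129 days → $96,000 × 2.45% × 129/366 = $828.9836
Rockmere Canton, May 9 – August 7, 2020: 91 days → $96,000 × 2.05% × 91/366 = $489.3115
Silverstead Shire, August 8 – December 31, 2020: 146 days → $96,000 × 1.25% × 146/366 = $478.6885
Total = $1,796.9836

$1,796.98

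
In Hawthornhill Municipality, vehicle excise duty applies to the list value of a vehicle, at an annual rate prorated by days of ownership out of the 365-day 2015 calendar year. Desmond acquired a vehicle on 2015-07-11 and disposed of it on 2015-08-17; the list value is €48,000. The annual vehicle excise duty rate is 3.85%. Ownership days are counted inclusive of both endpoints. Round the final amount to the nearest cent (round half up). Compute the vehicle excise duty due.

Days held (2015-07-11 to 2015-08-17): 38 out of 365
Tax = €48,000 × 3.85% × 38/365 = €192.3945

€192.39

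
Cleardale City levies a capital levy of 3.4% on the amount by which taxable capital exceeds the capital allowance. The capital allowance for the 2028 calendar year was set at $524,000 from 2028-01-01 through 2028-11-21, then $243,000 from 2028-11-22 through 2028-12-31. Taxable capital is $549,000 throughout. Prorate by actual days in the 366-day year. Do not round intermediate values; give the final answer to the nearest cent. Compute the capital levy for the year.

$1,894.15

2028-01-01 to 2028-11-21: 326 days, exemption $524,000 → ($549,000 − $524,000) × 3.4% × 326/366 = $757.1038
2028-11-22 to 2028-12-31: 40 days, exemption $243,000 → ($549,000 − $243,000) × 3.4% × 40/366 = $1,137.0492
Total = $1,894.1530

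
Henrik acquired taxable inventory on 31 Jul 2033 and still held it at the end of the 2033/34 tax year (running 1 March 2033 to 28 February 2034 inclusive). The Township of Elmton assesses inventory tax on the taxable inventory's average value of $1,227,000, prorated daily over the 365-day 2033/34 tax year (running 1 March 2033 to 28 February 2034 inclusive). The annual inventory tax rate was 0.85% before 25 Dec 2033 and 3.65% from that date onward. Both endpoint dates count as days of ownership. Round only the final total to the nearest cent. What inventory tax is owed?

31 Jul – 24 Dec 2033: 147 days at 0.85% → $1,227,000 × 0.85% × 147/365 = $4,200.3740
25 Dec 2033 – 28 Feb 2034: 66 days at 3.65% → $1,227,000 × 3.65% × 66/365 = $8,098.2000
Total = $12,298.5740

$12,298.57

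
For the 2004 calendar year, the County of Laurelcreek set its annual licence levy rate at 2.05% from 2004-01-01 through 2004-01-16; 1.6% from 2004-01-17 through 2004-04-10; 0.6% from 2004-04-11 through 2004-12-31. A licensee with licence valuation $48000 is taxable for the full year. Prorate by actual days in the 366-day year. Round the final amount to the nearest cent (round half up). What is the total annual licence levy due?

2004-01-01 to 2004-01-16: 16 days at 2.05% → $48000 × 2.05% × 16/366 = $43.0164
2004-01-17 to 2004-04-10: 85 days at 1.6% → $48000 × 1.6% × 85/366 = $178.3607
2004-04-11 to 2004-12-31: 265 days at 0.6% → $48000 × 0.6% × 265/366 = $208.5246
Total = $429.9016

$429.90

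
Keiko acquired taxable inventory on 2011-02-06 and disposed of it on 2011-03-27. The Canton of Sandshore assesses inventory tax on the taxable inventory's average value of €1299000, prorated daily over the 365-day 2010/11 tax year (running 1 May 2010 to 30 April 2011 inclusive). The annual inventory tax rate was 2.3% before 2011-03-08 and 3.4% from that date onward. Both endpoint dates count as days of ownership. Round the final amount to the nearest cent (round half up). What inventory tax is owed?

€4875.70

2011-02-06 to 2011-03-07: 30 days at 2.3% → €1299000 × 2.3% × 30/365 = €2455.6438
2011-03-08 to 2011-03-27: 20 days at 3.4% → €1299000 × 3.4% × 20/365 = €2420.0548
Total = €4875.6986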